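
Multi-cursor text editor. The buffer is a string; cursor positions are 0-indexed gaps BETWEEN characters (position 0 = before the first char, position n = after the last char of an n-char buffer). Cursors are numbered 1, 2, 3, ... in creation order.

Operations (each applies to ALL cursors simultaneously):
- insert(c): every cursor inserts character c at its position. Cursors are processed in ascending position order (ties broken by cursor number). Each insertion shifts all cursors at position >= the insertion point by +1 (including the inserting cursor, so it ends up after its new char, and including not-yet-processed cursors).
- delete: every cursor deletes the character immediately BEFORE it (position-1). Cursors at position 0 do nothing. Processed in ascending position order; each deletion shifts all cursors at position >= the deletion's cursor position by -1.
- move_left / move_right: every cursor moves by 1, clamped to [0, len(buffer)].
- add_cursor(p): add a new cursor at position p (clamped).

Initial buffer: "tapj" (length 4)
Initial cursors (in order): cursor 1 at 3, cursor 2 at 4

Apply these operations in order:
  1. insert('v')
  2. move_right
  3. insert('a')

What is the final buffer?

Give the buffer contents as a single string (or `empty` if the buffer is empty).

After op 1 (insert('v')): buffer="tapvjv" (len 6), cursors c1@4 c2@6, authorship ...1.2
After op 2 (move_right): buffer="tapvjv" (len 6), cursors c1@5 c2@6, authorship ...1.2
After op 3 (insert('a')): buffer="tapvjava" (len 8), cursors c1@6 c2@8, authorship ...1.122

Answer: tapvjava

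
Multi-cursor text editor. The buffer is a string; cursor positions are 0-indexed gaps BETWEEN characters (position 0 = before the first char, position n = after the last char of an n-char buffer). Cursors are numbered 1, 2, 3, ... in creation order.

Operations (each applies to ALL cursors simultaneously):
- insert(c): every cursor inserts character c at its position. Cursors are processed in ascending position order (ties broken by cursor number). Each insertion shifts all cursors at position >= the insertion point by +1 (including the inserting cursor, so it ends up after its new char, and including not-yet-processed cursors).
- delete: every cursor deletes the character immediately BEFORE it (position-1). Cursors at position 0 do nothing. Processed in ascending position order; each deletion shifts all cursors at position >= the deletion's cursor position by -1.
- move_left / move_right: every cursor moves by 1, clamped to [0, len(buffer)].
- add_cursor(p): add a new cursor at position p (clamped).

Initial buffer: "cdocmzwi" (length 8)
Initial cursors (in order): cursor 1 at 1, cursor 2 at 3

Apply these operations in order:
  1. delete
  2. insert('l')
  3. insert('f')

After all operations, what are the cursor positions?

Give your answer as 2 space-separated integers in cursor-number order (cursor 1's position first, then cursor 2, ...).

After op 1 (delete): buffer="dcmzwi" (len 6), cursors c1@0 c2@1, authorship ......
After op 2 (insert('l')): buffer="ldlcmzwi" (len 8), cursors c1@1 c2@3, authorship 1.2.....
After op 3 (insert('f')): buffer="lfdlfcmzwi" (len 10), cursors c1@2 c2@5, authorship 11.22.....

Answer: 2 5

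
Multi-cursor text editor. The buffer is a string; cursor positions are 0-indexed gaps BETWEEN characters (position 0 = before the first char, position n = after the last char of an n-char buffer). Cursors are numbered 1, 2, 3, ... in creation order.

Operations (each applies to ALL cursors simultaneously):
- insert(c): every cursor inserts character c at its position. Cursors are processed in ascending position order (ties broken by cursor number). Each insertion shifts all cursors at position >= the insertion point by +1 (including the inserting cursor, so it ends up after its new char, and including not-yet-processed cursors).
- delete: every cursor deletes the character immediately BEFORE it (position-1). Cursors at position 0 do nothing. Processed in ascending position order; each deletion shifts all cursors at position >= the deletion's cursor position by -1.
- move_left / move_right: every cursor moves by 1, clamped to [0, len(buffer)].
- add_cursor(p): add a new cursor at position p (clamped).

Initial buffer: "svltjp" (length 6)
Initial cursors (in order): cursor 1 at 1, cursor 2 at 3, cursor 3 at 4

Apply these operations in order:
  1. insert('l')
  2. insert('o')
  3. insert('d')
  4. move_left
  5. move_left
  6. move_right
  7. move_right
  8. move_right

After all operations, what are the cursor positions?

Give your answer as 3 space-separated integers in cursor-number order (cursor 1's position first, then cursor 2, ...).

Answer: 5 10 14

Derivation:
After op 1 (insert('l')): buffer="slvlltljp" (len 9), cursors c1@2 c2@5 c3@7, authorship .1..2.3..
After op 2 (insert('o')): buffer="slovllotlojp" (len 12), cursors c1@3 c2@7 c3@10, authorship .11..22.33..
After op 3 (insert('d')): buffer="slodvllodtlodjp" (len 15), cursors c1@4 c2@9 c3@13, authorship .111..222.333..
After op 4 (move_left): buffer="slodvllodtlodjp" (len 15), cursors c1@3 c2@8 c3@12, authorship .111..222.333..
After op 5 (move_left): buffer="slodvllodtlodjp" (len 15), cursors c1@2 c2@7 c3@11, authorship .111..222.333..
After op 6 (move_right): buffer="slodvllodtlodjp" (len 15), cursors c1@3 c2@8 c3@12, authorship .111..222.333..
After op 7 (move_right): buffer="slodvllodtlodjp" (len 15), cursors c1@4 c2@9 c3@13, authorship .111..222.333..
After op 8 (move_right): buffer="slodvllodtlodjp" (len 15), cursors c1@5 c2@10 c3@14, authorship .111..222.333..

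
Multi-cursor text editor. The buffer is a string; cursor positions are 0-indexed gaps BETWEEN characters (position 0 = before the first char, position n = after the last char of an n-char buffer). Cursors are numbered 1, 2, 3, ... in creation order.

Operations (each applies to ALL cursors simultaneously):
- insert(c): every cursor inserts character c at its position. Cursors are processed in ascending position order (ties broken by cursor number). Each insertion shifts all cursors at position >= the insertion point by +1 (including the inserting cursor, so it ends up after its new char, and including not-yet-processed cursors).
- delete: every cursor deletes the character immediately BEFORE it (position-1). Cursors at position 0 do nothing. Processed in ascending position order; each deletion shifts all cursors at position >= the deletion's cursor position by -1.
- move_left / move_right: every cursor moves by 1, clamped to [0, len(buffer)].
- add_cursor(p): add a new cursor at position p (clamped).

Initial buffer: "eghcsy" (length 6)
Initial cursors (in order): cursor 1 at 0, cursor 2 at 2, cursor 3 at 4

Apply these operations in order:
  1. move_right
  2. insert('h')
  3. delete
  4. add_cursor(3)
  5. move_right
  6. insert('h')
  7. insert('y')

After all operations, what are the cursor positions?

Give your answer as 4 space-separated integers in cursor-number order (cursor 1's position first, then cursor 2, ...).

Answer: 4 10 14 10

Derivation:
After op 1 (move_right): buffer="eghcsy" (len 6), cursors c1@1 c2@3 c3@5, authorship ......
After op 2 (insert('h')): buffer="ehghhcshy" (len 9), cursors c1@2 c2@5 c3@8, authorship .1..2..3.
After op 3 (delete): buffer="eghcsy" (len 6), cursors c1@1 c2@3 c3@5, authorship ......
After op 4 (add_cursor(3)): buffer="eghcsy" (len 6), cursors c1@1 c2@3 c4@3 c3@5, authorship ......
After op 5 (move_right): buffer="eghcsy" (len 6), cursors c1@2 c2@4 c4@4 c3@6, authorship ......
After op 6 (insert('h')): buffer="eghhchhsyh" (len 10), cursors c1@3 c2@7 c4@7 c3@10, authorship ..1..24..3
After op 7 (insert('y')): buffer="eghyhchhyysyhy" (len 14), cursors c1@4 c2@10 c4@10 c3@14, authorship ..11..2424..33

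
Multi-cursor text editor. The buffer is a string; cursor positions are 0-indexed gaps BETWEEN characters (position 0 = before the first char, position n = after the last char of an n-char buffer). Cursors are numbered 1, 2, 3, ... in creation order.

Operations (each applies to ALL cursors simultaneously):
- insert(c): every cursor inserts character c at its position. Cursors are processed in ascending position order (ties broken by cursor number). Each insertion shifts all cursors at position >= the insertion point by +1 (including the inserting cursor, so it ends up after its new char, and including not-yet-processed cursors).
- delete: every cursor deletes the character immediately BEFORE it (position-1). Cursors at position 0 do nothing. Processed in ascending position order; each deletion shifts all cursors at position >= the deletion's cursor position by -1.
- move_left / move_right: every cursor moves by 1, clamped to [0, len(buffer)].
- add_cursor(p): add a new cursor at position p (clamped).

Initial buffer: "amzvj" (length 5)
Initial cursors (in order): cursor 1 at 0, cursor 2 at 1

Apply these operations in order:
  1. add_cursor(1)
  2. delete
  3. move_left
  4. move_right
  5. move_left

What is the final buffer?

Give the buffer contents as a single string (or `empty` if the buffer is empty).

Answer: mzvj

Derivation:
After op 1 (add_cursor(1)): buffer="amzvj" (len 5), cursors c1@0 c2@1 c3@1, authorship .....
After op 2 (delete): buffer="mzvj" (len 4), cursors c1@0 c2@0 c3@0, authorship ....
After op 3 (move_left): buffer="mzvj" (len 4), cursors c1@0 c2@0 c3@0, authorship ....
After op 4 (move_right): buffer="mzvj" (len 4), cursors c1@1 c2@1 c3@1, authorship ....
After op 5 (move_left): buffer="mzvj" (len 4), cursors c1@0 c2@0 c3@0, authorship ....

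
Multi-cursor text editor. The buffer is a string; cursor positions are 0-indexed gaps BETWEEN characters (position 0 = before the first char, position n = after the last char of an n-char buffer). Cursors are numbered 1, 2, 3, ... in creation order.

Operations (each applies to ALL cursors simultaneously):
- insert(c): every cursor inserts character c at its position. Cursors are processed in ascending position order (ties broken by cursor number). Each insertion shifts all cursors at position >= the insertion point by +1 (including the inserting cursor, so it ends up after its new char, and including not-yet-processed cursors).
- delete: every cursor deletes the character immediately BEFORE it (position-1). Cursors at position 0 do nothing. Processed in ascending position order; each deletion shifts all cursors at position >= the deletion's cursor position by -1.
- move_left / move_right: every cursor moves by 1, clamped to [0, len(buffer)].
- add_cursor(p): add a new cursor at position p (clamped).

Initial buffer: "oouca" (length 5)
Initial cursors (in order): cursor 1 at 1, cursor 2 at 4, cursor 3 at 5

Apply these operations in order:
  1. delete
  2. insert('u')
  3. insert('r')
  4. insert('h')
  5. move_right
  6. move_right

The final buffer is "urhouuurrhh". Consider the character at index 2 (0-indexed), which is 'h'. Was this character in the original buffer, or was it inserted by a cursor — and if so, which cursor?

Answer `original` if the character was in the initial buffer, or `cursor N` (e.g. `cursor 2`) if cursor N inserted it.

After op 1 (delete): buffer="ou" (len 2), cursors c1@0 c2@2 c3@2, authorship ..
After op 2 (insert('u')): buffer="uouuu" (len 5), cursors c1@1 c2@5 c3@5, authorship 1..23
After op 3 (insert('r')): buffer="urouuurr" (len 8), cursors c1@2 c2@8 c3@8, authorship 11..2323
After op 4 (insert('h')): buffer="urhouuurrhh" (len 11), cursors c1@3 c2@11 c3@11, authorship 111..232323
After op 5 (move_right): buffer="urhouuurrhh" (len 11), cursors c1@4 c2@11 c3@11, authorship 111..232323
After op 6 (move_right): buffer="urhouuurrhh" (len 11), cursors c1@5 c2@11 c3@11, authorship 111..232323
Authorship (.=original, N=cursor N): 1 1 1 . . 2 3 2 3 2 3
Index 2: author = 1

Answer: cursor 1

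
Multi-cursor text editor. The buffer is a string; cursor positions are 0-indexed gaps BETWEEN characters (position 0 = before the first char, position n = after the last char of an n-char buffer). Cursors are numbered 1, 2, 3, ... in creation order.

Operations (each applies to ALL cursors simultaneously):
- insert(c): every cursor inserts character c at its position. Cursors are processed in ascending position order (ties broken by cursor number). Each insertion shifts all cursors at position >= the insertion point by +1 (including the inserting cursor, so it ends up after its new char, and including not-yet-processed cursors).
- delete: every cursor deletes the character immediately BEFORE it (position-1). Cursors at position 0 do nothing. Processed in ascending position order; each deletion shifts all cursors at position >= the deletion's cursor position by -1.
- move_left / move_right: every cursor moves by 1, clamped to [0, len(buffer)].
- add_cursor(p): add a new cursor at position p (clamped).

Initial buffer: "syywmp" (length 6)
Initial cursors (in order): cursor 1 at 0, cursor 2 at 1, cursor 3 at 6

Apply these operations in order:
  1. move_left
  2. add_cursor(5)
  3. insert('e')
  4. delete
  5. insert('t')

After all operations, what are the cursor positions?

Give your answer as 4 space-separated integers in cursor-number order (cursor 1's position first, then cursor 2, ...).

After op 1 (move_left): buffer="syywmp" (len 6), cursors c1@0 c2@0 c3@5, authorship ......
After op 2 (add_cursor(5)): buffer="syywmp" (len 6), cursors c1@0 c2@0 c3@5 c4@5, authorship ......
After op 3 (insert('e')): buffer="eesyywmeep" (len 10), cursors c1@2 c2@2 c3@9 c4@9, authorship 12.....34.
After op 4 (delete): buffer="syywmp" (len 6), cursors c1@0 c2@0 c3@5 c4@5, authorship ......
After op 5 (insert('t')): buffer="ttsyywmttp" (len 10), cursors c1@2 c2@2 c3@9 c4@9, authorship 12.....34.

Answer: 2 2 9 9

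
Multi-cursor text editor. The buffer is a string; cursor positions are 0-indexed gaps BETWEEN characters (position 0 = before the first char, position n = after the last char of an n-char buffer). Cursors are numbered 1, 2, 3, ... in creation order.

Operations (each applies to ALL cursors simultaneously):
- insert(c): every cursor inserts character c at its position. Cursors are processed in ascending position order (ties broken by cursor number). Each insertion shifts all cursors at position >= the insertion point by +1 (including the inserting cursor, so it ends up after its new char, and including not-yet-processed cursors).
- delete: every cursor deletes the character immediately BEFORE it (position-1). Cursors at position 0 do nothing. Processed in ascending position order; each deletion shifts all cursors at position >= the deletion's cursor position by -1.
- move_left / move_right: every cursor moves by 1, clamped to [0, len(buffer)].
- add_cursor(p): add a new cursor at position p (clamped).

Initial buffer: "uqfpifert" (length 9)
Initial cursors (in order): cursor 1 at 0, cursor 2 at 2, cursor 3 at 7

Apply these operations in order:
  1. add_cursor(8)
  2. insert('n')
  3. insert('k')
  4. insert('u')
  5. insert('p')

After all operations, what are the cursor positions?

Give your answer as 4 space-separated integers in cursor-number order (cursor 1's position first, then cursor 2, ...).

After op 1 (add_cursor(8)): buffer="uqfpifert" (len 9), cursors c1@0 c2@2 c3@7 c4@8, authorship .........
After op 2 (insert('n')): buffer="nuqnfpifenrnt" (len 13), cursors c1@1 c2@4 c3@10 c4@12, authorship 1..2.....3.4.
After op 3 (insert('k')): buffer="nkuqnkfpifenkrnkt" (len 17), cursors c1@2 c2@6 c3@13 c4@16, authorship 11..22.....33.44.
After op 4 (insert('u')): buffer="nkuuqnkufpifenkurnkut" (len 21), cursors c1@3 c2@8 c3@16 c4@20, authorship 111..222.....333.444.
After op 5 (insert('p')): buffer="nkupuqnkupfpifenkuprnkupt" (len 25), cursors c1@4 c2@10 c3@19 c4@24, authorship 1111..2222.....3333.4444.

Answer: 4 10 19 24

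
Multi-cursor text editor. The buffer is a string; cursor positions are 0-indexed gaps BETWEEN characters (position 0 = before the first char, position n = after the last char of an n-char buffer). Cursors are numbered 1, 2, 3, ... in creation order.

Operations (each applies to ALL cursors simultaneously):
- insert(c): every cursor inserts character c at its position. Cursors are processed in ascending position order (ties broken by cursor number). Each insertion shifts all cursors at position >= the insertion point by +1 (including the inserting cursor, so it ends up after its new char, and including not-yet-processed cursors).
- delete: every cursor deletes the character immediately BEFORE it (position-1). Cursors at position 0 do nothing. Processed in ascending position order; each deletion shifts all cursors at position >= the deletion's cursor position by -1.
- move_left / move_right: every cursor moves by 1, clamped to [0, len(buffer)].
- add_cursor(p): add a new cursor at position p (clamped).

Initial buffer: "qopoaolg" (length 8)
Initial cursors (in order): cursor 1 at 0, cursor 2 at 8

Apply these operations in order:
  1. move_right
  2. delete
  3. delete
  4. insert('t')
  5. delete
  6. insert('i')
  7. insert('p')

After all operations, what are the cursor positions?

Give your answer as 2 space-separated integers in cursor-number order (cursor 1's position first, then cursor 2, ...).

After op 1 (move_right): buffer="qopoaolg" (len 8), cursors c1@1 c2@8, authorship ........
After op 2 (delete): buffer="opoaol" (len 6), cursors c1@0 c2@6, authorship ......
After op 3 (delete): buffer="opoao" (len 5), cursors c1@0 c2@5, authorship .....
After op 4 (insert('t')): buffer="topoaot" (len 7), cursors c1@1 c2@7, authorship 1.....2
After op 5 (delete): buffer="opoao" (len 5), cursors c1@0 c2@5, authorship .....
After op 6 (insert('i')): buffer="iopoaoi" (len 7), cursors c1@1 c2@7, authorship 1.....2
After op 7 (insert('p')): buffer="ipopoaoip" (len 9), cursors c1@2 c2@9, authorship 11.....22

Answer: 2 9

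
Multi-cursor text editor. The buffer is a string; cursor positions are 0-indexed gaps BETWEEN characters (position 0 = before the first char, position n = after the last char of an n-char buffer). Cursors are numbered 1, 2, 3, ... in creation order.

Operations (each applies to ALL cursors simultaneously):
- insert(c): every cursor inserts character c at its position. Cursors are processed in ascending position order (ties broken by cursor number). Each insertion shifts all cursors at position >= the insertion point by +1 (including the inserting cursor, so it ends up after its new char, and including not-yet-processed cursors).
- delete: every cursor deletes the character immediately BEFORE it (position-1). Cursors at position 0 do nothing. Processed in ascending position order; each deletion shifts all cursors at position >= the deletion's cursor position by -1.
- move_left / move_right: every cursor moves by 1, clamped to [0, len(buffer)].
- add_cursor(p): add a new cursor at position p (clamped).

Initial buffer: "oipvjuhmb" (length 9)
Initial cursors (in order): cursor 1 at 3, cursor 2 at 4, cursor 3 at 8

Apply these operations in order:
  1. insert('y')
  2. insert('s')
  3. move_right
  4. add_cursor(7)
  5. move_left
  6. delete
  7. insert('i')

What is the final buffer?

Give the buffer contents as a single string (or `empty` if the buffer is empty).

After op 1 (insert('y')): buffer="oipyvyjuhmyb" (len 12), cursors c1@4 c2@6 c3@11, authorship ...1.2....3.
After op 2 (insert('s')): buffer="oipysvysjuhmysb" (len 15), cursors c1@5 c2@8 c3@14, authorship ...11.22....33.
After op 3 (move_right): buffer="oipysvysjuhmysb" (len 15), cursors c1@6 c2@9 c3@15, authorship ...11.22....33.
After op 4 (add_cursor(7)): buffer="oipysvysjuhmysb" (len 15), cursors c1@6 c4@7 c2@9 c3@15, authorship ...11.22....33.
After op 5 (move_left): buffer="oipysvysjuhmysb" (len 15), cursors c1@5 c4@6 c2@8 c3@14, authorship ...11.22....33.
After op 6 (delete): buffer="oipyyjuhmyb" (len 11), cursors c1@4 c4@4 c2@5 c3@10, authorship ...12....3.
After op 7 (insert('i')): buffer="oipyiiyijuhmyib" (len 15), cursors c1@6 c4@6 c2@8 c3@14, authorship ...11422....33.

Answer: oipyiiyijuhmyib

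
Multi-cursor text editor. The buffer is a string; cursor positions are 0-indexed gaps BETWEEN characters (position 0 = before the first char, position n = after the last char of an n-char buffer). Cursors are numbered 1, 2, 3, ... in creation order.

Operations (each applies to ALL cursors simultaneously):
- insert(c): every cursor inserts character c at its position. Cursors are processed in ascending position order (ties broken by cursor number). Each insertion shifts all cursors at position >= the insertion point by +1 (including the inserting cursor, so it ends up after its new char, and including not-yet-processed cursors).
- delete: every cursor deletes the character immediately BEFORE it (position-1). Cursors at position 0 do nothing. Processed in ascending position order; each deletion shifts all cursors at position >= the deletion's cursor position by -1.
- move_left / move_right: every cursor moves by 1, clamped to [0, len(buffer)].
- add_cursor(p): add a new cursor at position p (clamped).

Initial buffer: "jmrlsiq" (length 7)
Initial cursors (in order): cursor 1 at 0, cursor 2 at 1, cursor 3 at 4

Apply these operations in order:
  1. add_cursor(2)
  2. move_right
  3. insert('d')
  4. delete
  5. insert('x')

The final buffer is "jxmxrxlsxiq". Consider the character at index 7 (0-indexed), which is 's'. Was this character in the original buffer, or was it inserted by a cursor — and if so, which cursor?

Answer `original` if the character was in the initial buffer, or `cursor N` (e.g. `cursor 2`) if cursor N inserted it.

After op 1 (add_cursor(2)): buffer="jmrlsiq" (len 7), cursors c1@0 c2@1 c4@2 c3@4, authorship .......
After op 2 (move_right): buffer="jmrlsiq" (len 7), cursors c1@1 c2@2 c4@3 c3@5, authorship .......
After op 3 (insert('d')): buffer="jdmdrdlsdiq" (len 11), cursors c1@2 c2@4 c4@6 c3@9, authorship .1.2.4..3..
After op 4 (delete): buffer="jmrlsiq" (len 7), cursors c1@1 c2@2 c4@3 c3@5, authorship .......
After op 5 (insert('x')): buffer="jxmxrxlsxiq" (len 11), cursors c1@2 c2@4 c4@6 c3@9, authorship .1.2.4..3..
Authorship (.=original, N=cursor N): . 1 . 2 . 4 . . 3 . .
Index 7: author = original

Answer: original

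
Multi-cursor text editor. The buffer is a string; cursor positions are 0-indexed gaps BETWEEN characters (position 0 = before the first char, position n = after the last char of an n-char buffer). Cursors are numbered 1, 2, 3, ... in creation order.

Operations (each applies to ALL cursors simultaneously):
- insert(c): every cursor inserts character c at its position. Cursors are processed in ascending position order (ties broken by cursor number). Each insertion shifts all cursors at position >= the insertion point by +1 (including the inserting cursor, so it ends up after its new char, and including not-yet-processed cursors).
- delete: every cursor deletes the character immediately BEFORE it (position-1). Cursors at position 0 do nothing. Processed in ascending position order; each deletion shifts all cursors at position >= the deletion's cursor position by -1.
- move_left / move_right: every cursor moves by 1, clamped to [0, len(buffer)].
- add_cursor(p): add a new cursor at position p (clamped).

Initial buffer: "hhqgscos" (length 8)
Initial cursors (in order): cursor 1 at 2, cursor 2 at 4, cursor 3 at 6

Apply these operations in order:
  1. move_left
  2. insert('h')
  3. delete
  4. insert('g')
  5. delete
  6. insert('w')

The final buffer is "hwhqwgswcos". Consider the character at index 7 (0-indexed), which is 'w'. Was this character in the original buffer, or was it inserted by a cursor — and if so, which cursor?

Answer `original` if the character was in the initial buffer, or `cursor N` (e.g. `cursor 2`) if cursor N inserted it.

Answer: cursor 3

Derivation:
After op 1 (move_left): buffer="hhqgscos" (len 8), cursors c1@1 c2@3 c3@5, authorship ........
After op 2 (insert('h')): buffer="hhhqhgshcos" (len 11), cursors c1@2 c2@5 c3@8, authorship .1..2..3...
After op 3 (delete): buffer="hhqgscos" (len 8), cursors c1@1 c2@3 c3@5, authorship ........
After op 4 (insert('g')): buffer="hghqggsgcos" (len 11), cursors c1@2 c2@5 c3@8, authorship .1..2..3...
After op 5 (delete): buffer="hhqgscos" (len 8), cursors c1@1 c2@3 c3@5, authorship ........
After op 6 (insert('w')): buffer="hwhqwgswcos" (len 11), cursors c1@2 c2@5 c3@8, authorship .1..2..3...
Authorship (.=original, N=cursor N): . 1 . . 2 . . 3 . . .
Index 7: author = 3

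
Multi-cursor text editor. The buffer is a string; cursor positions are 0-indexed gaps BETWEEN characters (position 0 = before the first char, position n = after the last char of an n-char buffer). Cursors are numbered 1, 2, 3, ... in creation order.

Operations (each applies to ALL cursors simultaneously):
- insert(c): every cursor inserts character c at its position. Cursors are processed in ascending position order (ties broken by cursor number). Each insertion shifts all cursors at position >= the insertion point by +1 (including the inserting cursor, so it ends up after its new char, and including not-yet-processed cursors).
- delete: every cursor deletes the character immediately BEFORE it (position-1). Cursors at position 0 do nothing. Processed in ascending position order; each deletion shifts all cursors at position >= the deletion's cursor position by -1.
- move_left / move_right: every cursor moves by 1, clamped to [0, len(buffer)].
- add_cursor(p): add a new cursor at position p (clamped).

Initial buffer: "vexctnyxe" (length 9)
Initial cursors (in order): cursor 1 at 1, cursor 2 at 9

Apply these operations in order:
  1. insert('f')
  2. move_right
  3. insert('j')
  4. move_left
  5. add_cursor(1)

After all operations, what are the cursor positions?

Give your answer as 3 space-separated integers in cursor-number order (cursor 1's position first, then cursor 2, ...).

After op 1 (insert('f')): buffer="vfexctnyxef" (len 11), cursors c1@2 c2@11, authorship .1........2
After op 2 (move_right): buffer="vfexctnyxef" (len 11), cursors c1@3 c2@11, authorship .1........2
After op 3 (insert('j')): buffer="vfejxctnyxefj" (len 13), cursors c1@4 c2@13, authorship .1.1.......22
After op 4 (move_left): buffer="vfejxctnyxefj" (len 13), cursors c1@3 c2@12, authorship .1.1.......22
After op 5 (add_cursor(1)): buffer="vfejxctnyxefj" (len 13), cursors c3@1 c1@3 c2@12, authorship .1.1.......22

Answer: 3 12 1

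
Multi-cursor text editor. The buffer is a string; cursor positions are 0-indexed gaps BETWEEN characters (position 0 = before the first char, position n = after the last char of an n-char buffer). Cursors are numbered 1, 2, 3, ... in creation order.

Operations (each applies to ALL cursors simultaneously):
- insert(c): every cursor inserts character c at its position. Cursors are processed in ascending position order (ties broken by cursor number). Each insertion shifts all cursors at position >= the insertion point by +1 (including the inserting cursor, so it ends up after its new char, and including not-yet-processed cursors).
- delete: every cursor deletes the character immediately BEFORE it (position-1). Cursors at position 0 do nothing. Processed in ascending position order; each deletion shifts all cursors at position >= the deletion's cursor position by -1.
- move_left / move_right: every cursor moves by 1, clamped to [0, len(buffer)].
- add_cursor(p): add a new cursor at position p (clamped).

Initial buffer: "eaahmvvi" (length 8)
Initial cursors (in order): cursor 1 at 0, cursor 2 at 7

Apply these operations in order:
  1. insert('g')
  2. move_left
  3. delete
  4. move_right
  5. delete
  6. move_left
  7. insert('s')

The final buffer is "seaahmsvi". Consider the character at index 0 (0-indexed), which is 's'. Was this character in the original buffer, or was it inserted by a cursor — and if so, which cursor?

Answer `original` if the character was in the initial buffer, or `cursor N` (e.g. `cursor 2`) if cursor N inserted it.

Answer: cursor 1

Derivation:
After op 1 (insert('g')): buffer="geaahmvvgi" (len 10), cursors c1@1 c2@9, authorship 1.......2.
After op 2 (move_left): buffer="geaahmvvgi" (len 10), cursors c1@0 c2@8, authorship 1.......2.
After op 3 (delete): buffer="geaahmvgi" (len 9), cursors c1@0 c2@7, authorship 1......2.
After op 4 (move_right): buffer="geaahmvgi" (len 9), cursors c1@1 c2@8, authorship 1......2.
After op 5 (delete): buffer="eaahmvi" (len 7), cursors c1@0 c2@6, authorship .......
After op 6 (move_left): buffer="eaahmvi" (len 7), cursors c1@0 c2@5, authorship .......
After op 7 (insert('s')): buffer="seaahmsvi" (len 9), cursors c1@1 c2@7, authorship 1.....2..
Authorship (.=original, N=cursor N): 1 . . . . . 2 . .
Index 0: author = 1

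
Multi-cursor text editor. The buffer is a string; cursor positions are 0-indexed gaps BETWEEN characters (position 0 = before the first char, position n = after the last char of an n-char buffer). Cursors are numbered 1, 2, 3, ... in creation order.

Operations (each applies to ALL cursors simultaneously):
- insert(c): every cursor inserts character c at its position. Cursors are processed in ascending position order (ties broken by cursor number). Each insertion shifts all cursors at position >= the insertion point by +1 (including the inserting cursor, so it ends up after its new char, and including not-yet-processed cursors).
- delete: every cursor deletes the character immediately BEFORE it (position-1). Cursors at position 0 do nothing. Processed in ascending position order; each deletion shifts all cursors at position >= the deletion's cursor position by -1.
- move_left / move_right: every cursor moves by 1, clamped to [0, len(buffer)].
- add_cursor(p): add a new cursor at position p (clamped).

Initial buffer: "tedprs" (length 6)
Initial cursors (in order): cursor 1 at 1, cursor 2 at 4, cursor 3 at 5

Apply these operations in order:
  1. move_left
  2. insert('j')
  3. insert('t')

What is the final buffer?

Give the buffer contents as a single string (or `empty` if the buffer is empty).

After op 1 (move_left): buffer="tedprs" (len 6), cursors c1@0 c2@3 c3@4, authorship ......
After op 2 (insert('j')): buffer="jtedjpjrs" (len 9), cursors c1@1 c2@5 c3@7, authorship 1...2.3..
After op 3 (insert('t')): buffer="jttedjtpjtrs" (len 12), cursors c1@2 c2@7 c3@10, authorship 11...22.33..

Answer: jttedjtpjtrs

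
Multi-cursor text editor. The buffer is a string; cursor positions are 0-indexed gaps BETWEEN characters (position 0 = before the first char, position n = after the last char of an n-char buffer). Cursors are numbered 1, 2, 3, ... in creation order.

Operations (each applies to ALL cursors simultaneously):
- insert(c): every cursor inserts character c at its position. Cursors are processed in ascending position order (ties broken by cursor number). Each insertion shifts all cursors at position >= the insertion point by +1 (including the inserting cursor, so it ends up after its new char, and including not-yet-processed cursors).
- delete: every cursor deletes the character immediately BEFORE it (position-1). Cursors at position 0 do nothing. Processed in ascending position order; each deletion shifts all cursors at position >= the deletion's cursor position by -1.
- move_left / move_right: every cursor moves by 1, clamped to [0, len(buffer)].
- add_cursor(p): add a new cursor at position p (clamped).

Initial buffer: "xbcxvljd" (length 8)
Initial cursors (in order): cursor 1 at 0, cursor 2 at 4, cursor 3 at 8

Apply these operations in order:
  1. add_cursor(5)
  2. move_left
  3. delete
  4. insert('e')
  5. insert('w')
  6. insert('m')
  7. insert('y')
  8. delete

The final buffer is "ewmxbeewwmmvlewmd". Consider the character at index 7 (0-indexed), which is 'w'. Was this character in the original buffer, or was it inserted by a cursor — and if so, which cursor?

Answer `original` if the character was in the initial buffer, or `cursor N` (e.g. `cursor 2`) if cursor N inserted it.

Answer: cursor 2

Derivation:
After op 1 (add_cursor(5)): buffer="xbcxvljd" (len 8), cursors c1@0 c2@4 c4@5 c3@8, authorship ........
After op 2 (move_left): buffer="xbcxvljd" (len 8), cursors c1@0 c2@3 c4@4 c3@7, authorship ........
After op 3 (delete): buffer="xbvld" (len 5), cursors c1@0 c2@2 c4@2 c3@4, authorship .....
After op 4 (insert('e')): buffer="exbeevled" (len 9), cursors c1@1 c2@5 c4@5 c3@8, authorship 1..24..3.
After op 5 (insert('w')): buffer="ewxbeewwvlewd" (len 13), cursors c1@2 c2@8 c4@8 c3@12, authorship 11..2424..33.
After op 6 (insert('m')): buffer="ewmxbeewwmmvlewmd" (len 17), cursors c1@3 c2@11 c4@11 c3@16, authorship 111..242424..333.
After op 7 (insert('y')): buffer="ewmyxbeewwmmyyvlewmyd" (len 21), cursors c1@4 c2@14 c4@14 c3@20, authorship 1111..24242424..3333.
After op 8 (delete): buffer="ewmxbeewwmmvlewmd" (len 17), cursors c1@3 c2@11 c4@11 c3@16, authorship 111..242424..333.
Authorship (.=original, N=cursor N): 1 1 1 . . 2 4 2 4 2 4 . . 3 3 3 .
Index 7: author = 2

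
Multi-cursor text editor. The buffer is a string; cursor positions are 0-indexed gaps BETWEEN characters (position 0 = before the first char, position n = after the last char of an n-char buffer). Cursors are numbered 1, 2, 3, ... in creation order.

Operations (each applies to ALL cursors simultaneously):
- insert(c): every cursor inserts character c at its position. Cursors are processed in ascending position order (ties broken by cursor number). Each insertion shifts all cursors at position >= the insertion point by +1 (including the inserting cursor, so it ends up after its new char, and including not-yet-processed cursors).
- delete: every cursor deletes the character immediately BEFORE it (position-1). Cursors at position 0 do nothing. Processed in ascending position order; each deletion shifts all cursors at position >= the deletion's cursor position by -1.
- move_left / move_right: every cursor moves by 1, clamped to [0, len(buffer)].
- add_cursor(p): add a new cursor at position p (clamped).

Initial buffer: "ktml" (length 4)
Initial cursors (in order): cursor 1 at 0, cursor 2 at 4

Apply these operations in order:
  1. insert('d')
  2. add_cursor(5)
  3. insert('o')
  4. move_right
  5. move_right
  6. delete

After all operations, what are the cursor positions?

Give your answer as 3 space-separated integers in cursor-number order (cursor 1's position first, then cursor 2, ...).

Answer: 3 6 6

Derivation:
After op 1 (insert('d')): buffer="dktmld" (len 6), cursors c1@1 c2@6, authorship 1....2
After op 2 (add_cursor(5)): buffer="dktmld" (len 6), cursors c1@1 c3@5 c2@6, authorship 1....2
After op 3 (insert('o')): buffer="doktmlodo" (len 9), cursors c1@2 c3@7 c2@9, authorship 11....322
After op 4 (move_right): buffer="doktmlodo" (len 9), cursors c1@3 c3@8 c2@9, authorship 11....322
After op 5 (move_right): buffer="doktmlodo" (len 9), cursors c1@4 c2@9 c3@9, authorship 11....322
After op 6 (delete): buffer="dokmlo" (len 6), cursors c1@3 c2@6 c3@6, authorship 11...3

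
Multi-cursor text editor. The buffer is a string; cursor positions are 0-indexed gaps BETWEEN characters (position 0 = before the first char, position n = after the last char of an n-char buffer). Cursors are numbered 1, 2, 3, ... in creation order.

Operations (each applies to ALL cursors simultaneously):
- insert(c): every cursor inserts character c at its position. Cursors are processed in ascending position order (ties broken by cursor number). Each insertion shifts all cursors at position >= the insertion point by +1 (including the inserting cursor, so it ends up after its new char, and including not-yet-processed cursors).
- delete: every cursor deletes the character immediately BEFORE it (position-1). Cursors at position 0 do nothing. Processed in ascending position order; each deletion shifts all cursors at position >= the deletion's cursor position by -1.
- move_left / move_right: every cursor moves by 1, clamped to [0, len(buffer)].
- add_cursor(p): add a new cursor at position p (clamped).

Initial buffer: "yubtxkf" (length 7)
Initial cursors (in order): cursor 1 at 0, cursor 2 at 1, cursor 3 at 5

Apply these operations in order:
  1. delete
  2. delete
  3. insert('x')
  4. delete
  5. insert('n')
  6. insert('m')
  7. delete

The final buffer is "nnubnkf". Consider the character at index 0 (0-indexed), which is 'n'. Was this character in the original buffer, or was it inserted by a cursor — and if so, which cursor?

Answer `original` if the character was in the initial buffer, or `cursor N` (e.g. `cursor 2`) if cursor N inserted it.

After op 1 (delete): buffer="ubtkf" (len 5), cursors c1@0 c2@0 c3@3, authorship .....
After op 2 (delete): buffer="ubkf" (len 4), cursors c1@0 c2@0 c3@2, authorship ....
After op 3 (insert('x')): buffer="xxubxkf" (len 7), cursors c1@2 c2@2 c3@5, authorship 12..3..
After op 4 (delete): buffer="ubkf" (len 4), cursors c1@0 c2@0 c3@2, authorship ....
After op 5 (insert('n')): buffer="nnubnkf" (len 7), cursors c1@2 c2@2 c3@5, authorship 12..3..
After op 6 (insert('m')): buffer="nnmmubnmkf" (len 10), cursors c1@4 c2@4 c3@8, authorship 1212..33..
After op 7 (delete): buffer="nnubnkf" (len 7), cursors c1@2 c2@2 c3@5, authorship 12..3..
Authorship (.=original, N=cursor N): 1 2 . . 3 . .
Index 0: author = 1

Answer: cursor 1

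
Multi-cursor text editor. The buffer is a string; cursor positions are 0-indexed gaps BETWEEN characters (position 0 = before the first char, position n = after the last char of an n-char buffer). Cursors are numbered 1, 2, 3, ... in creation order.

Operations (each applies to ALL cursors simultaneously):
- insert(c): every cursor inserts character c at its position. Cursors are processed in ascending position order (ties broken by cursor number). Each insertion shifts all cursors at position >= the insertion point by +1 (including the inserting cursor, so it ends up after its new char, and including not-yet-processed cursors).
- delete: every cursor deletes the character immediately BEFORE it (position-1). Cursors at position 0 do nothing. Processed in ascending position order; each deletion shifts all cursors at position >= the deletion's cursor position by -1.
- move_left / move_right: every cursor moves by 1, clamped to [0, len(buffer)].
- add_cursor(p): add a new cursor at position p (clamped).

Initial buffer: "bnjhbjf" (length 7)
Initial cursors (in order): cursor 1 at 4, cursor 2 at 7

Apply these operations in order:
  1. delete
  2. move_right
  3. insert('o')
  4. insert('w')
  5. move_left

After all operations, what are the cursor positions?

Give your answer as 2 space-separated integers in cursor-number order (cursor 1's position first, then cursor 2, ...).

After op 1 (delete): buffer="bnjbj" (len 5), cursors c1@3 c2@5, authorship .....
After op 2 (move_right): buffer="bnjbj" (len 5), cursors c1@4 c2@5, authorship .....
After op 3 (insert('o')): buffer="bnjbojo" (len 7), cursors c1@5 c2@7, authorship ....1.2
After op 4 (insert('w')): buffer="bnjbowjow" (len 9), cursors c1@6 c2@9, authorship ....11.22
After op 5 (move_left): buffer="bnjbowjow" (len 9), cursors c1@5 c2@8, authorship ....11.22

Answer: 5 8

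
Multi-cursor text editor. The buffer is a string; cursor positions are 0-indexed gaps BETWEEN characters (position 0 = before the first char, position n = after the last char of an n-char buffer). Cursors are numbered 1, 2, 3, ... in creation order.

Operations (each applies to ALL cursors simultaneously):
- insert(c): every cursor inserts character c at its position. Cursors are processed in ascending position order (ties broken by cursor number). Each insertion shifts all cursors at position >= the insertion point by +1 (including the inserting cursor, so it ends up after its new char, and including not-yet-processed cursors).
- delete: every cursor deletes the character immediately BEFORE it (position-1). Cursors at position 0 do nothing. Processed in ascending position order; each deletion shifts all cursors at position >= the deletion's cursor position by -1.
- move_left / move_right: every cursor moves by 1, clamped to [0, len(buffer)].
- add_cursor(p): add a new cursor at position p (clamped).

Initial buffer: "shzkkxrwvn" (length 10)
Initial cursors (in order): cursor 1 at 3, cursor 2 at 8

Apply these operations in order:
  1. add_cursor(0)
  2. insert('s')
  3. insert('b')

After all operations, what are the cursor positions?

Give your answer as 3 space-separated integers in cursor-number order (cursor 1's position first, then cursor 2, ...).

After op 1 (add_cursor(0)): buffer="shzkkxrwvn" (len 10), cursors c3@0 c1@3 c2@8, authorship ..........
After op 2 (insert('s')): buffer="sshzskkxrwsvn" (len 13), cursors c3@1 c1@5 c2@11, authorship 3...1.....2..
After op 3 (insert('b')): buffer="sbshzsbkkxrwsbvn" (len 16), cursors c3@2 c1@7 c2@14, authorship 33...11.....22..

Answer: 7 14 2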